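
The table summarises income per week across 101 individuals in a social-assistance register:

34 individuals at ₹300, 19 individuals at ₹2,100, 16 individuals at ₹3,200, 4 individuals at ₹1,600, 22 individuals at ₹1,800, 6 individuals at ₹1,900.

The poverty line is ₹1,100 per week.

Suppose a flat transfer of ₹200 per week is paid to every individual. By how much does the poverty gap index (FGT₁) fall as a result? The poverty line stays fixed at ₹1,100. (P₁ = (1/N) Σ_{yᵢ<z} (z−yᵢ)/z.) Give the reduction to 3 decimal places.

Before: below the line — 34×₹300; poverty gap index (FGT₁) = 0.24482.
After the ₹200 transfer: below the line — 34×₹500; poverty gap index (FGT₁) = 0.18362.
Reduction = 0.24482 − 0.18362 = 0.061.

0.061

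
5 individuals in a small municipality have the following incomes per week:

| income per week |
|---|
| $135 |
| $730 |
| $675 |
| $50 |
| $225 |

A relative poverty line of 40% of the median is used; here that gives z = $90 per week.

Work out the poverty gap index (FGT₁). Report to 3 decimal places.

Incomes under z: $50 (q = 1 of N = 5).
Relative gaps: (90−50)/90 = 0.4444.
Sum of shortfalls = 0.444444; P₁ averages over all N: 0.444444 / 5 = 0.089.

0.089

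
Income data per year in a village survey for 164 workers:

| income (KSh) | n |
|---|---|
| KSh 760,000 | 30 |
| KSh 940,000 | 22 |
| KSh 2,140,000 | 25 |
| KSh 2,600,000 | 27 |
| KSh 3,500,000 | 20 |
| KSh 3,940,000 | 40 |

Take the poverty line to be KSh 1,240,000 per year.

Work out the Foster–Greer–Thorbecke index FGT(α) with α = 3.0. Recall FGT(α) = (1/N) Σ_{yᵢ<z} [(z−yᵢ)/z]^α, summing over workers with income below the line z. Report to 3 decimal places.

0.013

Below z: 30×KSh 760,000, 22×KSh 940,000 (q = 52 of N = 164).
Relative gaps: (1240000−760000)/1240000 = 0.3871 (×30); (1240000−940000)/1240000 = 0.2419 (×22).
Raised to α = 3.0: 0.05800 (×30); 0.01416 (×22).
Sum = 2.051668; FGT(3.0) = 2.051668 / 164 = 0.013.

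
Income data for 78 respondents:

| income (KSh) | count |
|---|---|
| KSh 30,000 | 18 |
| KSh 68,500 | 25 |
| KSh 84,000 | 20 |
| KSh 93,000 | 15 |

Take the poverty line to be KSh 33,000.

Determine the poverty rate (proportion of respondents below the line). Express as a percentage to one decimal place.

23.1%

18 of the 78 respondents have income below KSh 33,000.
H = 18/78 = 23.1%.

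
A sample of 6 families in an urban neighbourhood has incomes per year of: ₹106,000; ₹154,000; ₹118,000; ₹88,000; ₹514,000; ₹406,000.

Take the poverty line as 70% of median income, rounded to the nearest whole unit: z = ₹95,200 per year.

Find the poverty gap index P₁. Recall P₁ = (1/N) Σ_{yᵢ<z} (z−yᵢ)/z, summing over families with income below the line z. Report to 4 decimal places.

0.0126

Incomes under z: ₹88,000 (q = 1 of N = 6).
Shortfall ratios: (95200−88000)/95200 = 0.0756.
Σ = 0.075630. Dividing by the full population N = 6 gives P₁ = 0.0126.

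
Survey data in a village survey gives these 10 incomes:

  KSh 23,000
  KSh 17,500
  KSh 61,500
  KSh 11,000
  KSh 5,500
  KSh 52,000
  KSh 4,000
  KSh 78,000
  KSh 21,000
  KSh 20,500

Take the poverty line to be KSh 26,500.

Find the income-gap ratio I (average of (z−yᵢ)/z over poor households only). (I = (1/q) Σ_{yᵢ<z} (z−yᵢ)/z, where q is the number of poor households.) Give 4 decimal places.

Incomes under z: KSh 4,000, KSh 5,500, KSh 11,000, KSh 17,500, KSh 20,500, KSh 21,000, KSh 23,000 (q = 7 of N = 10).
Relative gaps: 0.8491, 0.7925, 0.5849, 0.3396, 0.2264, 0.2075, 0.1321; sum = 3.132075.
The income-gap ratio divides by q (the poor only): 3.132075 / 7 = 0.4474.

0.4474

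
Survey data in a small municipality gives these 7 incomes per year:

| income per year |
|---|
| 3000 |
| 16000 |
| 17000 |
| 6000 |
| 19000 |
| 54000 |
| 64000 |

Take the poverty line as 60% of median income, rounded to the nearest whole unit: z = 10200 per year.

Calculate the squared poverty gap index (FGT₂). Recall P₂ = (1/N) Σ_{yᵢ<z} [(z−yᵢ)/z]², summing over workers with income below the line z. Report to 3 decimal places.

0.095

Below z: 3000, 6000 (q = 2 of N = 7).
Gap ratios (z−y)/z: (10200−3000)/10200 = 0.7059; (10200−6000)/10200 = 0.4118.
Squared: 0.4983; 0.1696.
Sum = 0.667820; P₂ = 0.667820 / 7 = 0.095.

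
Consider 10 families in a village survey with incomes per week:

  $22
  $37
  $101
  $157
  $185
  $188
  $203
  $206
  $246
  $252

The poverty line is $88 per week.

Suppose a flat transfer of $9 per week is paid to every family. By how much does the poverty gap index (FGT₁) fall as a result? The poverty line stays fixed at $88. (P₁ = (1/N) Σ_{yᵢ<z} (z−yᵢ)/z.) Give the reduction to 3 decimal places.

0.020

Before: below the line — $22, $37; poverty gap index (FGT₁) = 0.13295.
After the $9 transfer: below the line — $31, $46; poverty gap index (FGT₁) = 0.11250.
Reduction = 0.13295 − 0.11250 = 0.020.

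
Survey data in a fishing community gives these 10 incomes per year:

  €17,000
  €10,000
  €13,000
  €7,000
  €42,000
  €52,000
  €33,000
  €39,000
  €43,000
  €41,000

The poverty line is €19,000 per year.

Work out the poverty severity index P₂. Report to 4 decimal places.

Below z: €7,000, €10,000, €13,000, €17,000 (q = 4 of N = 10).
Normalized shortfalls: (19000−7000)/19000 = 0.6316; (19000−10000)/19000 = 0.4737; (19000−13000)/19000 = 0.3158; (19000−17000)/19000 = 0.1053.
Squared: 0.3989; 0.2244; 0.0997; 0.0111.
Sum = 0.734072; P₂ = 0.734072 / 10 = 0.0734.

0.0734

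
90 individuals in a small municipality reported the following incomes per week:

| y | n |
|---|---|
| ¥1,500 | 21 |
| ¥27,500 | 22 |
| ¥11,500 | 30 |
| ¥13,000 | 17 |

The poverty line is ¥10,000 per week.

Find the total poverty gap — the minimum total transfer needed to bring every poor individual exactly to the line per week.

Below z: 21×¥1,500 (q = 21 of N = 90).
Individual gaps: 21×(10000−1500) = 178500.
Aggregate gap = ¥178,500.

¥178,500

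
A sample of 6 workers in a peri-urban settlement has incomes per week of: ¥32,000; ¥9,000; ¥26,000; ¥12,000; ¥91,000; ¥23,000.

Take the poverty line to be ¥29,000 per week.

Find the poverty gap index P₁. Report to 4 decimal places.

Incomes under z: ¥9,000, ¥12,000, ¥23,000, ¥26,000 (q = 4 of N = 6).
Shortfall ratios: (29000−9000)/29000 = 0.6897; (29000−12000)/29000 = 0.5862; (29000−23000)/29000 = 0.2069; (29000−26000)/29000 = 0.1034.
Σ = 1.586207. Dividing by the full population N = 6 gives P₁ = 0.2644.

0.2644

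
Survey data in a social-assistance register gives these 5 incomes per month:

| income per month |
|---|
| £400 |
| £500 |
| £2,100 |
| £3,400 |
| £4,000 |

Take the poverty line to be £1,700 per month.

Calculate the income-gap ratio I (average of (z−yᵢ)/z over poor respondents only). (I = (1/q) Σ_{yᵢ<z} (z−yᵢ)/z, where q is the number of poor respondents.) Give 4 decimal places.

Incomes under z: £400, £500 (q = 2 of N = 5).
Shortfall ratios (z−y)/z: 0.7647, 0.7059; sum = 1.470588.
The income-gap ratio divides by q (the poor only): 1.470588 / 2 = 0.7353.

0.7353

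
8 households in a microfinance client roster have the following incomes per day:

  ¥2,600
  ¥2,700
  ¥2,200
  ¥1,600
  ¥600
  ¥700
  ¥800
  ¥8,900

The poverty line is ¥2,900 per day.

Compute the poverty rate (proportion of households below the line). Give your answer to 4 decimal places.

7 of the 8 households have income below ¥2,900.
H = 7/8 = 0.8750.

0.8750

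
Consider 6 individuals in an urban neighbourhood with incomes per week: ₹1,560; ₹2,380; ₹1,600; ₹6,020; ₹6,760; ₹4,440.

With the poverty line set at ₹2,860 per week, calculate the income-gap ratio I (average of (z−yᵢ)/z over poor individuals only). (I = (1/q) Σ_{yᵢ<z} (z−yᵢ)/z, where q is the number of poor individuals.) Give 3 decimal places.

0.354

Below the line: ₹1,560, ₹1,600, ₹2,380 (q = 3 of N = 6).
Shortfall ratios (z−y)/z: 0.4545, 0.4406, 0.1678; sum = 1.062937.
I averages over the q = 3 poor units only: 1.062937 / 3 = 0.354.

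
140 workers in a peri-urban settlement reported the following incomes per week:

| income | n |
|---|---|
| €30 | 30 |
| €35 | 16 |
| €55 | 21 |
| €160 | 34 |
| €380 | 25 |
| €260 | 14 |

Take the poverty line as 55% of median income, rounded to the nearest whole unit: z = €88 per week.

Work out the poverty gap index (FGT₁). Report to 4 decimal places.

Poor units: 30×€30, 16×€35, 21×€55 (q = 67 of N = 140).
Shortfall ratios: (88−30)/88 = 0.6591 (×30); (88−35)/88 = 0.6023 (×16); (88−55)/88 = 0.3750 (×21).
Σ = 37.284091. Dividing by the full population N = 140 gives P₁ = 0.2663.

0.2663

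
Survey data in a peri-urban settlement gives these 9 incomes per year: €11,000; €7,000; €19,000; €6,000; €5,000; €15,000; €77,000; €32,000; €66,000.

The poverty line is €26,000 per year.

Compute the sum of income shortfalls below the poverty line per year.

€93,000

Incomes under z: €5,000, €6,000, €7,000, €11,000, €15,000, €19,000 (q = 6 of N = 9).
Individual gaps: 26000−5000 = 21000; 26000−6000 = 20000; 26000−7000 = 19000; 26000−11000 = 15000; 26000−15000 = 11000; 26000−19000 = 7000.
Aggregate gap = €93,000.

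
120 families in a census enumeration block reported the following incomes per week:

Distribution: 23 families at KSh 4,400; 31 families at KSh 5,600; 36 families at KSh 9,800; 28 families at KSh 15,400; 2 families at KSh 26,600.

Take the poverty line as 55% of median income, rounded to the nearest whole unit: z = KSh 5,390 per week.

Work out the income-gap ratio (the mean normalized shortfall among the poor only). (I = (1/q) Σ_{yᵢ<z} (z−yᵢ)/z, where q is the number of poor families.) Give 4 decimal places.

0.1837

Incomes under z: 23×KSh 4,400 (q = 23 of N = 120).
Shortfall ratios (z−y)/z: 0.1837 (×23); sum = 4.224490.
The income-gap ratio divides by q (the poor only): 4.224490 / 23 = 0.1837.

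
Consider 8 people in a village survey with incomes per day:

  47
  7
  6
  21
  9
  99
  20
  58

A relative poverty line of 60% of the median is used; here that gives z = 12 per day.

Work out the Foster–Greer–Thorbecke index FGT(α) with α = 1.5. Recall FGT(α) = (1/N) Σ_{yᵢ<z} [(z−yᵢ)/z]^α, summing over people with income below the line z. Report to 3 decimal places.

0.093

Incomes under z: 6, 7, 9 (q = 3 of N = 8).
Gap ratios (z−y)/z: (12−6)/12 = 0.5000; (12−7)/12 = 0.4167; (12−9)/12 = 0.2500.
Raised to α = 1.5: 0.35355; 0.26896; 0.12500.
Sum = 0.747511; FGT(1.5) = 0.747511 / 8 = 0.093.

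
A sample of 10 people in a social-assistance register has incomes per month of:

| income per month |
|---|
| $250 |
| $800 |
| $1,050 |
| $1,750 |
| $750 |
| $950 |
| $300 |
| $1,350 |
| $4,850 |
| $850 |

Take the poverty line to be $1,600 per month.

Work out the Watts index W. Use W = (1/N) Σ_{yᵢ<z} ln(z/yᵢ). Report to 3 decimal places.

0.673

Below z: $250, $300, $750, $800, $850, $950, $1,050, $1,350 (q = 8 of N = 10).
Log gaps: ln(1600/250) = 1.8563; ln(1600/300) = 1.6740; ln(1600/750) = 0.7577; ln(1600/800) = 0.6931; ln(1600/850) = 0.6325; ln(1600/950) = 0.5213; ln(1600/1050) = 0.4212; ln(1600/1350) = 0.1699.
W = 6.726039 / 10 = 0.673.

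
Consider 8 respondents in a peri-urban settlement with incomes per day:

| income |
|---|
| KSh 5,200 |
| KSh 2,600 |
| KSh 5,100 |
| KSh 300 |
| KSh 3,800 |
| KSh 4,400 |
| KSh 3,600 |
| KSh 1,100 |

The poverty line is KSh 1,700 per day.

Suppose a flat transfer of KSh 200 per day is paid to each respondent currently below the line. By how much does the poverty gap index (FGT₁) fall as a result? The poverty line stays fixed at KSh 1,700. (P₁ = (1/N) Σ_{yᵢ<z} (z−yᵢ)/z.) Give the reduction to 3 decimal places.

0.029

Before: below the line — KSh 300, KSh 1,100; poverty gap index (FGT₁) = 0.14706.
After the KSh 200 transfer: below the line — KSh 500, KSh 1,300; poverty gap index (FGT₁) = 0.11765.
Reduction = 0.14706 − 0.11765 = 0.029.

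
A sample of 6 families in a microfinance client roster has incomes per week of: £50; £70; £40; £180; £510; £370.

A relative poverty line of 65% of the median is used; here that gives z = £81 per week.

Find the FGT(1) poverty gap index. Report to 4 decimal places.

0.1708

Below z: £40, £50, £70 (q = 3 of N = 6).
Gap ratios (z−y)/z: (81−40)/81 = 0.5062; (81−50)/81 = 0.3827; (81−70)/81 = 0.1358.
Sum of shortfalls = 1.024691; P₁ averages over all N: 1.024691 / 6 = 0.1708.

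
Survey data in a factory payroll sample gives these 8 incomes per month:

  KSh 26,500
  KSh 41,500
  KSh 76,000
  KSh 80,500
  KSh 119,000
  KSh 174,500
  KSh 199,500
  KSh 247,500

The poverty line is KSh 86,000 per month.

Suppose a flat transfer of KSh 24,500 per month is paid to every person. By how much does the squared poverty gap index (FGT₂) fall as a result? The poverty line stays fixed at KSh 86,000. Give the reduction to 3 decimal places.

Before: below the line — KSh 26,500, KSh 41,500, KSh 76,000, KSh 80,500; squared poverty gap index (FGT₂) = 0.09550.
After the KSh 24,500 transfer: below the line — KSh 51,000, KSh 66,000; squared poverty gap index (FGT₂) = 0.02746.
Reduction = 0.09550 − 0.02746 = 0.068.

0.068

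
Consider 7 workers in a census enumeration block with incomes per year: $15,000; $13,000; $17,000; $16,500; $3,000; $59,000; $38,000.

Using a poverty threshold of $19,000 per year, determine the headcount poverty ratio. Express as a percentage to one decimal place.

71.4%

5 of the 7 workers have income below $19,000.
H = 5/7 = 71.4%.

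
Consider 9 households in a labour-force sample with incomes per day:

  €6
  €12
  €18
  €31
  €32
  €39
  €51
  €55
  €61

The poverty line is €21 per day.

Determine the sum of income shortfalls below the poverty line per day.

€27

Poor units: €6, €12, €18 (q = 3 of N = 9).
Individual gaps: 21−6 = 15; 21−12 = 9; 21−18 = 3.
Aggregate gap = €27.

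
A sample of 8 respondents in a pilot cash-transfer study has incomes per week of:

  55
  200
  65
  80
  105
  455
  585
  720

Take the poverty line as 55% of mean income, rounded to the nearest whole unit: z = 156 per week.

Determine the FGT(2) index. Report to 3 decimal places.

0.138

Incomes under z: 55, 65, 80, 105 (q = 4 of N = 8).
Relative gaps: (156−55)/156 = 0.6474; (156−65)/156 = 0.5833; (156−80)/156 = 0.4872; (156−105)/156 = 0.3269.
Squared: 0.4192; 0.3403; 0.2373; 0.1069.
Sum = 1.103674; P₂ = 1.103674 / 8 = 0.138.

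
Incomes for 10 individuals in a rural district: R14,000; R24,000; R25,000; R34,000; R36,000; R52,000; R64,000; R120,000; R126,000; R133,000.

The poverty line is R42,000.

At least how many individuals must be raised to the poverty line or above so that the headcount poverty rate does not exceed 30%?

2

5 of the 10 individuals are poor, so H = 5/10 = 0.500.
A headcount ratio of at most 30% allows at most ⌊0.30 × 10⌋ = 3 poor individuals.
So at least 5 − 3 = 2 must be lifted.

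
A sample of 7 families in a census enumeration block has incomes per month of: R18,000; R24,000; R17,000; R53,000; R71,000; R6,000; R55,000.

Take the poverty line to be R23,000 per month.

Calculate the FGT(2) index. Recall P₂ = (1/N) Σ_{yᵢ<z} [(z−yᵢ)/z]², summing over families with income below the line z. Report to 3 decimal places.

0.095

Below z: R6,000, R17,000, R18,000 (q = 3 of N = 7).
Gap ratios (z−y)/z: (23000−6000)/23000 = 0.7391; (23000−17000)/23000 = 0.2609; (23000−18000)/23000 = 0.2174.
Squared: 0.5463; 0.0681; 0.0473.
Sum = 0.661626; P₂ = 0.661626 / 7 = 0.095.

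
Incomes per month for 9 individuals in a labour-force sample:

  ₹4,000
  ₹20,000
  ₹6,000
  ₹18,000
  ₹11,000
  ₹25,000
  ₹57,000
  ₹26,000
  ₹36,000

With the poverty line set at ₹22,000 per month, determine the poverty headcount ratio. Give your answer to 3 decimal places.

0.556

5 of the 9 individuals have income below ₹22,000.
H = 5/9 = 0.556.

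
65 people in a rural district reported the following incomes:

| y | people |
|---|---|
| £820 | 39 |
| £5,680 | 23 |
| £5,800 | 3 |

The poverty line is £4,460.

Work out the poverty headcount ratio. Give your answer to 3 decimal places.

0.600

39 of the 65 people have income below £4,460.
H = 39/65 = 0.600.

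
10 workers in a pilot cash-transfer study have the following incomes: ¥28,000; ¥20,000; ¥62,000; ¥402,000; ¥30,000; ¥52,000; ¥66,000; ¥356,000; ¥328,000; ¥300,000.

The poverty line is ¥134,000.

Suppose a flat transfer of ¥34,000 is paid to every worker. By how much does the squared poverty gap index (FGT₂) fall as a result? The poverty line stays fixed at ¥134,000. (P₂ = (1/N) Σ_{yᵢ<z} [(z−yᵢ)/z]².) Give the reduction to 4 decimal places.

Before: below the line — ¥20,000, ¥28,000, ¥30,000, ¥52,000, ¥62,000, ¥66,000; squared poverty gap index (FGT₂) = 0.287258.
After the ¥34,000 transfer: below the line — ¥54,000, ¥62,000, ¥64,000, ¥86,000, ¥96,000, ¥100,000; squared poverty gap index (FGT₂) = 0.119113.
Reduction = 0.287258 − 0.119113 = 0.1681.

0.1681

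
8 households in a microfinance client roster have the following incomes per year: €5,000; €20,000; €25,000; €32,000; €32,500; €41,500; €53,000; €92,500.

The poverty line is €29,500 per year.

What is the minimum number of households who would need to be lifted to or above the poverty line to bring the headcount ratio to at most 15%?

Currently q = 3 of N = 8 are below the line (H = 0.375).
A headcount ratio of at most 15% allows at most ⌊0.15 × 8⌋ = 1 poor households.
So at least 3 − 1 = 2 must be lifted.

2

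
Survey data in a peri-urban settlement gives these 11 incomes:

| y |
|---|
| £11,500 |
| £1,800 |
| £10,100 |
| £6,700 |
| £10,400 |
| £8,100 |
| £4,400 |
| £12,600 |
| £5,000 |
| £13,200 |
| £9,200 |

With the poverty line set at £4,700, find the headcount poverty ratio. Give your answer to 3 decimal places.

0.182

2 of the 11 households have income below £4,700.
H = 2/11 = 0.182.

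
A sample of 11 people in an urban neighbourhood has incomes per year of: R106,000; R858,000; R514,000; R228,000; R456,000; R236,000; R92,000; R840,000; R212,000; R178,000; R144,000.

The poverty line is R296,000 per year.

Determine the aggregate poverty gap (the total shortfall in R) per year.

Incomes under z: R92,000, R106,000, R144,000, R178,000, R212,000, R228,000, R236,000 (q = 7 of N = 11).
Individual gaps: 296000−92000 = 204000; 296000−106000 = 190000; 296000−144000 = 152000; 296000−178000 = 118000; 296000−212000 = 84000; 296000−228000 = 68000; 296000−236000 = 60000.
Aggregate gap = R876,000.

R876,000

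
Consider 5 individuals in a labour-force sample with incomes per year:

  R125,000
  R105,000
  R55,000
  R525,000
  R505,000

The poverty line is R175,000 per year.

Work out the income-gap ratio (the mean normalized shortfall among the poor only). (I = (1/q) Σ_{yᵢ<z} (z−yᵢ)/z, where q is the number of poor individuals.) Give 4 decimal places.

Below z: R55,000, R105,000, R125,000 (q = 3 of N = 5).
Shortfall ratios (z−y)/z: 0.6857, 0.4000, 0.2857; sum = 1.371429.
The income-gap ratio divides by q (the poor only): 1.371429 / 3 = 0.4571.

0.4571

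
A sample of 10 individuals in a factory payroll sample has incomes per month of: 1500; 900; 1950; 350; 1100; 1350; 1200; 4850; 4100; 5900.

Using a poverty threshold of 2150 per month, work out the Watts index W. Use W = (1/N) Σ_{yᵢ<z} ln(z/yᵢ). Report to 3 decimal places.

Below the line: 350, 900, 1100, 1200, 1350, 1500, 1950 (q = 7 of N = 10).
ln(z/y) terms: ln(2150/350) = 1.8153; ln(2150/900) = 0.8708; ln(2150/1100) = 0.6702; ln(2150/1200) = 0.5831; ln(2150/1350) = 0.4654; ln(2150/1500) = 0.3600; ln(2150/1950) = 0.0976.
W = 4.862427 / 10 = 0.486.

0.486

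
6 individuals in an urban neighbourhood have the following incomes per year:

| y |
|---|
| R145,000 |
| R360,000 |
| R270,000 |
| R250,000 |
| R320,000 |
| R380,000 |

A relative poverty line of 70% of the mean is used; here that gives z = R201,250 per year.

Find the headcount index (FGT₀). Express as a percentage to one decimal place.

16.7%

1 of the 6 individuals have income below R201,250.
H = 1/6 = 16.7%.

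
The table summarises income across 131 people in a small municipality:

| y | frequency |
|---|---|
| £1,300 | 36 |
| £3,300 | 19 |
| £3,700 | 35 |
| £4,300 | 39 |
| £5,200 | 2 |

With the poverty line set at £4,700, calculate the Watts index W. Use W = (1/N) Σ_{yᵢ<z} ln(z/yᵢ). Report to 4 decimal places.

0.4949

Poor units: 36×£1,300, 19×£3,300, 35×£3,700, 39×£4,300 (q = 129 of N = 131).
ln(z/y) terms: ln(4700/1300) = 1.2852 (×36); ln(4700/3300) = 0.3536 (×19); ln(4700/3700) = 0.2392 (×35); ln(4700/4300) = 0.0889 (×39).
W = 64.828289 / 131 = 0.4949.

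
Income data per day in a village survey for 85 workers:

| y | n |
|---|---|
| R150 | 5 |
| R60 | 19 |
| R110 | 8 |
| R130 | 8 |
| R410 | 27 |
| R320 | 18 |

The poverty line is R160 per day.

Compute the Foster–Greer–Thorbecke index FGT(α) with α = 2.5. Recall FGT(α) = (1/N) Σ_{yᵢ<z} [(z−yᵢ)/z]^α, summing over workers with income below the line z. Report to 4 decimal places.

Poor units: 19×R60, 8×R110, 8×R130, 5×R150 (q = 40 of N = 85).
Shortfall ratios: (160−60)/160 = 0.6250 (×19); (160−110)/160 = 0.3125 (×8); (160−130)/160 = 0.1875 (×8); (160−150)/160 = 0.0625 (×5).
Raised to α = 2.5: 0.30882 (×19); 0.05459 (×8); 0.01522 (×8); 0.00098 (×5).
Sum = 6.430907; FGT(2.5) = 6.430907 / 85 = 0.0757.

0.0757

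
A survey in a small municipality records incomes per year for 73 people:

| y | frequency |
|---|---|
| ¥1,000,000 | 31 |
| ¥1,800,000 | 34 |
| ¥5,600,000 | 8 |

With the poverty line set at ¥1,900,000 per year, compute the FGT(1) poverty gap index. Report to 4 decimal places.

0.2257

Below z: 31×¥1,000,000, 34×¥1,800,000 (q = 65 of N = 73).
Normalized shortfalls: (1900000−1000000)/1900000 = 0.4737 (×31); (1900000−1800000)/1900000 = 0.0526 (×34).
Σ = 16.473684. Dividing by the full population N = 73 gives P₁ = 0.2257.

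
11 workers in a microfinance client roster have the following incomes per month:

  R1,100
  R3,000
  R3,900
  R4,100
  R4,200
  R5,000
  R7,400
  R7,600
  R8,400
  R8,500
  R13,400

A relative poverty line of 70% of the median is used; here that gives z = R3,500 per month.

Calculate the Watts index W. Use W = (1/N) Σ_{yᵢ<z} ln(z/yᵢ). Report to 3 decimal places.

0.119

Poor units: R1,100, R3,000 (q = 2 of N = 11).
Log shortfalls: ln(3500/1100) = 1.1575; ln(3500/3000) = 0.1542.
W = 1.311603 / 11 = 0.119.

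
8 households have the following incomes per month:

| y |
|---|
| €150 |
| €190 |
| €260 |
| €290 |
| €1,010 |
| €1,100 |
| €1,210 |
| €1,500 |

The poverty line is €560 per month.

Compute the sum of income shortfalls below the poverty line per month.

€1,350

Below the line: €150, €190, €260, €290 (q = 4 of N = 8).
Individual gaps: 560−150 = 410; 560−190 = 370; 560−260 = 300; 560−290 = 270.
Aggregate gap = €1,350.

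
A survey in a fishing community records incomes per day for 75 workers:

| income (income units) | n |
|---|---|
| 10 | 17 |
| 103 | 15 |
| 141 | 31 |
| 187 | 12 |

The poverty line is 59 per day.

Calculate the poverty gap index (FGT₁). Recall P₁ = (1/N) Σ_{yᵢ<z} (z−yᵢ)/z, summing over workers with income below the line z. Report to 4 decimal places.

Poor units: 17×10 (q = 17 of N = 75).
Gap ratios (z−y)/z: (59−10)/59 = 0.8305 (×17).
Sum of shortfalls = 14.118644; P₁ averages over all N: 14.118644 / 75 = 0.1882.

0.1882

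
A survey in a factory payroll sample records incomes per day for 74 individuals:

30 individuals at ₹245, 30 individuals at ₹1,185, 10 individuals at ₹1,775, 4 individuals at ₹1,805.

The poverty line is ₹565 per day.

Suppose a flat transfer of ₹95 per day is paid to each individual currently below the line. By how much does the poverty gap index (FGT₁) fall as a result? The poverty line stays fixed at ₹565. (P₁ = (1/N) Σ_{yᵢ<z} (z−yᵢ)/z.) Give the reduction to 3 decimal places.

Before: below the line — 30×₹245; poverty gap index (FGT₁) = 0.22961.
After the ₹95 transfer: below the line — 30×₹340; poverty gap index (FGT₁) = 0.16144.
Reduction = 0.22961 − 0.16144 = 0.068.

0.068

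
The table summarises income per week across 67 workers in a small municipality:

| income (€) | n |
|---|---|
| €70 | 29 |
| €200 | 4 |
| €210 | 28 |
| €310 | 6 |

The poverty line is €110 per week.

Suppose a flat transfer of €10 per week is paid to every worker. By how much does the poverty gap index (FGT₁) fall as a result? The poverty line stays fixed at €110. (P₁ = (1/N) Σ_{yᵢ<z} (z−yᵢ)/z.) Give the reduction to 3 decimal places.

0.039

Before: below the line — 29×€70; poverty gap index (FGT₁) = 0.15739.
After the €10 transfer: below the line — 29×€80; poverty gap index (FGT₁) = 0.11805.
Reduction = 0.15739 − 0.11805 = 0.039.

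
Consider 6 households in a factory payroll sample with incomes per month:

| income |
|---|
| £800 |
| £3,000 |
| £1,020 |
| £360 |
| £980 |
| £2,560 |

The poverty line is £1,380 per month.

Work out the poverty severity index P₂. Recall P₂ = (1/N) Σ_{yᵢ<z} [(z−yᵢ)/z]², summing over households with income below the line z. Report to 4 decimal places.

0.1458

Incomes under z: £360, £800, £980, £1,020 (q = 4 of N = 6).
Gap ratios (z−y)/z: (1380−360)/1380 = 0.7391; (1380−800)/1380 = 0.4203; (1380−980)/1380 = 0.2899; (1380−1020)/1380 = 0.2609.
Squared: 0.5463; 0.1766; 0.0840; 0.0681.
Sum = 0.875026; P₂ = 0.875026 / 6 = 0.1458.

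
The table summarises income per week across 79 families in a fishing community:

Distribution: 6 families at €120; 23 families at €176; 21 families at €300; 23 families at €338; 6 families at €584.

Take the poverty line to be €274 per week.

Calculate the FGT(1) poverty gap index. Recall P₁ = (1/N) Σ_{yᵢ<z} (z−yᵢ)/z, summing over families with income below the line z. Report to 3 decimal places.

Below z: 6×€120, 23×€176 (q = 29 of N = 79).
Normalized shortfalls: (274−120)/274 = 0.5620 (×6); (274−176)/274 = 0.3577 (×23).
Sum of shortfalls = 11.598540; P₁ averages over all N: 11.598540 / 79 = 0.147.

0.147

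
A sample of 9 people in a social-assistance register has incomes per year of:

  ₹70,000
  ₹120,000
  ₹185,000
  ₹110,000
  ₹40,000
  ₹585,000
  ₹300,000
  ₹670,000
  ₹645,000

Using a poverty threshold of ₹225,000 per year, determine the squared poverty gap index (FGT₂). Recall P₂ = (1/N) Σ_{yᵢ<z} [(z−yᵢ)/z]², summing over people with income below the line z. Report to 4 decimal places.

Below z: ₹40,000, ₹70,000, ₹110,000, ₹120,000, ₹185,000 (q = 5 of N = 9).
Shortfall ratios: (225000−40000)/225000 = 0.8222; (225000−70000)/225000 = 0.6889; (225000−110000)/225000 = 0.5111; (225000−120000)/225000 = 0.4667; (225000−185000)/225000 = 0.1778.
Squared: 0.6760; 0.4746; 0.2612; 0.2178; 0.0316.
Sum = 1.661235; P₂ = 1.661235 / 9 = 0.1846.

0.1846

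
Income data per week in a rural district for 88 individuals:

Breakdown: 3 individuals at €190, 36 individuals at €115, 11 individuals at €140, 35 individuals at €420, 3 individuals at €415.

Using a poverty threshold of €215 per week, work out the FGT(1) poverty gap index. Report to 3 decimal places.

0.238

Poor units: 36×€115, 11×€140, 3×€190 (q = 50 of N = 88).
Shortfall ratios: (215−115)/215 = 0.4651 (×36); (215−140)/215 = 0.3488 (×11); (215−190)/215 = 0.1163 (×3).
Σ = 20.930233. Dividing by the full population N = 88 gives P₁ = 0.238.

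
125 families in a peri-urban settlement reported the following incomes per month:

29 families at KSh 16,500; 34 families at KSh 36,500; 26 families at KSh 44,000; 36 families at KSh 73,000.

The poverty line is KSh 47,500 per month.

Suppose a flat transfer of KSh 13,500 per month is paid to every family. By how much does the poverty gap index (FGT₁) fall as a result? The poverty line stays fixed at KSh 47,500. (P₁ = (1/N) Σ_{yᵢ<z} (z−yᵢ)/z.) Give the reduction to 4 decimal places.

Before: below the line — 29×KSh 16,500, 34×KSh 36,500, 26×KSh 44,000; poverty gap index (FGT₁) = 0.229726.
After the KSh 13,500 transfer: below the line — 29×KSh 30,000; poverty gap index (FGT₁) = 0.085474.
Reduction = 0.229726 − 0.085474 = 0.1443.

0.1443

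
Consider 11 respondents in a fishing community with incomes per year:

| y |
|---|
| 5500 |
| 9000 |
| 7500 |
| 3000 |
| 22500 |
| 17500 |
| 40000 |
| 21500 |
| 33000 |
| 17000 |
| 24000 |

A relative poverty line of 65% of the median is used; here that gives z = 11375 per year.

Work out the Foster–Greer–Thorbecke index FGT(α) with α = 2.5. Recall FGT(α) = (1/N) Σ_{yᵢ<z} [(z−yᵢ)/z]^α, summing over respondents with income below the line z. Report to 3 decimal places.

0.068

Incomes under z: 3000, 5500, 7500, 9000 (q = 4 of N = 11).
Relative gaps: (11375−3000)/11375 = 0.7363; (11375−5500)/11375 = 0.5165; (11375−7500)/11375 = 0.3407; (11375−9000)/11375 = 0.2088.
Raised to α = 2.5: 0.46514; 0.19171; 0.06773; 0.01992.
Sum = 0.744501; FGT(2.5) = 0.744501 / 11 = 0.068.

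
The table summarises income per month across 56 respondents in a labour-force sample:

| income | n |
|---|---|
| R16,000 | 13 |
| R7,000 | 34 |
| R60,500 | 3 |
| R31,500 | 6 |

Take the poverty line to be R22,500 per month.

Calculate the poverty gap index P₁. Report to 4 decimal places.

Incomes under z: 34×R7,000, 13×R16,000 (q = 47 of N = 56).
Normalized shortfalls: (22500−7000)/22500 = 0.6889 (×34); (22500−16000)/22500 = 0.2889 (×13).
Σ = 27.177778. Dividing by the full population N = 56 gives P₁ = 0.4853.

0.4853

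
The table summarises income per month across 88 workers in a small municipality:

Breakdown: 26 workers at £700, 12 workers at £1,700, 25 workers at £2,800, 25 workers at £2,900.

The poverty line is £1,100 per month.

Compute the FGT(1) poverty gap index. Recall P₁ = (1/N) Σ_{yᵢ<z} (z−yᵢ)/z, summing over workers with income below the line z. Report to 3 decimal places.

Below z: 26×£700 (q = 26 of N = 88).
Gap ratios (z−y)/z: (1100−700)/1100 = 0.3636 (×26).
Σ = 9.454545. Dividing by the full population N = 88 gives P₁ = 0.107.

0.107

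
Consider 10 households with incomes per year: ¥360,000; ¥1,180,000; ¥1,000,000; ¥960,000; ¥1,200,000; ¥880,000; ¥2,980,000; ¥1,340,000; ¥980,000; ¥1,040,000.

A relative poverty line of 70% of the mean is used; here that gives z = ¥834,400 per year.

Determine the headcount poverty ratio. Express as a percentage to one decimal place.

1 of the 10 households have income below ¥834,400.
H = 1/10 = 10.0%.

10.0%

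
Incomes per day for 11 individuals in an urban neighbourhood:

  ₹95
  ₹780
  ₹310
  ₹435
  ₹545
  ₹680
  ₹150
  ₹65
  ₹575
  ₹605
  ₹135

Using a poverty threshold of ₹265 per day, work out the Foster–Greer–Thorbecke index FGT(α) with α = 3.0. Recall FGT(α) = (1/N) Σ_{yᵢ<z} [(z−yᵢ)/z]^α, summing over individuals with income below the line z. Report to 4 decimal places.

0.0812

Below z: ₹65, ₹95, ₹135, ₹150 (q = 4 of N = 11).
Shortfall ratios: (265−65)/265 = 0.7547; (265−95)/265 = 0.6415; (265−135)/265 = 0.4906; (265−150)/265 = 0.4340.
Raised to α = 3.0: 0.42989; 0.26400; 0.11806; 0.08173.
Sum = 0.893671; FGT(3.0) = 0.893671 / 11 = 0.0812.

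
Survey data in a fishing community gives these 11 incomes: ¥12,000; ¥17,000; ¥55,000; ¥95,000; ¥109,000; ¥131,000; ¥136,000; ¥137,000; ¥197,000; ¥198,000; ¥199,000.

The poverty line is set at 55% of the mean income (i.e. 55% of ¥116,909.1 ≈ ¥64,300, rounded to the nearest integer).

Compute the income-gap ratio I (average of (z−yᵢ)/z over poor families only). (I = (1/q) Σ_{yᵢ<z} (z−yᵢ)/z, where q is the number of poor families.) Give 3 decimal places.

0.565

Below z: ¥12,000, ¥17,000, ¥55,000 (q = 3 of N = 11).
Relative gaps: 0.8134, 0.7356, 0.1446; sum = 1.693624.
I averages over the q = 3 poor units only: 1.693624 / 3 = 0.565.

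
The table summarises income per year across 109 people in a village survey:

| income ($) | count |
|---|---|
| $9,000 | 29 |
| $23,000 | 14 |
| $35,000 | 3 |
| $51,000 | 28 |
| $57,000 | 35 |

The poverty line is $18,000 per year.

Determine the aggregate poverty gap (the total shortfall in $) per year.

Incomes under z: 29×$9,000 (q = 29 of N = 109).
Individual gaps: 29×(18000−9000) = 261000.
Aggregate gap = $261,000.

$261,000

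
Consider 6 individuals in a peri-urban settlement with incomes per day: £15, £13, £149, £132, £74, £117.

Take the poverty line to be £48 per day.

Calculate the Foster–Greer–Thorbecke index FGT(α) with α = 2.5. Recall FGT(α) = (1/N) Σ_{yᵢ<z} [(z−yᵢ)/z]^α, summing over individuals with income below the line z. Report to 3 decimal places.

0.141

Poor units: £13, £15 (q = 2 of N = 6).
Shortfall ratios: (48−13)/48 = 0.7292; (48−15)/48 = 0.6875.
Raised to α = 2.5: 0.45401; 0.39191.
Sum = 0.845918; FGT(2.5) = 0.845918 / 6 = 0.141.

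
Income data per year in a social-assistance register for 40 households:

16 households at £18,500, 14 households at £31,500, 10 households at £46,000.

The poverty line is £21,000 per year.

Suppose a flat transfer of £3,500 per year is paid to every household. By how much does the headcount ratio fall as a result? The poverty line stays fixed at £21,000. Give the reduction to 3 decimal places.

0.400

Before: below the line — 16×£18,500; headcount ratio = 0.40000.
After the £3,500 transfer: below the line — none; headcount ratio = 0.00000.
Reduction = 0.40000 − 0.00000 = 0.400.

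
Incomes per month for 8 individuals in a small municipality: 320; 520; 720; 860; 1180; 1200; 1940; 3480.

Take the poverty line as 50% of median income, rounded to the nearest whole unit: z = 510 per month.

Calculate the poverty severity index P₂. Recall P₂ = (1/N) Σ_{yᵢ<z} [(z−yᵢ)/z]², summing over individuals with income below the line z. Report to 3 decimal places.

0.017

Incomes under z: 320 (q = 1 of N = 8).
Gap ratios (z−y)/z: (510−320)/510 = 0.3725.
Squared: 0.1388.
Sum = 0.138793; P₂ = 0.138793 / 8 = 0.017.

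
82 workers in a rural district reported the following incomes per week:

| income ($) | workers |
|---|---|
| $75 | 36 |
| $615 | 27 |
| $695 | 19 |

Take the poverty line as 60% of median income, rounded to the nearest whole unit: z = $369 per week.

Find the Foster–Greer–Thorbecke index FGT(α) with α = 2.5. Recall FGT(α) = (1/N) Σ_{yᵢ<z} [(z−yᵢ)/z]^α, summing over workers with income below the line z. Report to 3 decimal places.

0.249

Below z: 36×$75 (q = 36 of N = 82).
Normalized shortfalls: (369−75)/369 = 0.7967 (×36).
Raised to α = 2.5: 0.56663 (×36).
Sum = 20.398814; FGT(2.5) = 20.398814 / 82 = 0.249.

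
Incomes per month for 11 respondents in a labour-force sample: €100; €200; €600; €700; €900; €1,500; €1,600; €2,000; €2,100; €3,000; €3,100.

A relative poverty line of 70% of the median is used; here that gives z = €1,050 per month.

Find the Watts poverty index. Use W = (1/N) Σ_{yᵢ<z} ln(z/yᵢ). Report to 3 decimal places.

Incomes under z: €100, €200, €600, €700, €900 (q = 5 of N = 11).
Log shortfalls: ln(1050/100) = 2.3514; ln(1050/200) = 1.6582; ln(1050/600) = 0.5596; ln(1050/700) = 0.4055; ln(1050/900) = 0.1542.
W = 5.128835 / 11 = 0.466.

0.466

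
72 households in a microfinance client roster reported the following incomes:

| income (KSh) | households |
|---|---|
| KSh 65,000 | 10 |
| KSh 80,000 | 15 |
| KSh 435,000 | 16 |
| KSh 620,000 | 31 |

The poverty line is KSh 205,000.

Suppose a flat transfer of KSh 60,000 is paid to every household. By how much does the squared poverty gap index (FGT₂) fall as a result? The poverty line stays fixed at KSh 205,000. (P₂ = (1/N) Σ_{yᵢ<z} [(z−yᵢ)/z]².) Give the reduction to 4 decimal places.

0.1001

Before: below the line — 10×KSh 65,000, 15×KSh 80,000; squared poverty gap index (FGT₂) = 0.142235.
After the KSh 60,000 transfer: below the line — 10×KSh 125,000, 15×KSh 140,000; squared poverty gap index (FGT₂) = 0.042096.
Reduction = 0.142235 − 0.042096 = 0.1001.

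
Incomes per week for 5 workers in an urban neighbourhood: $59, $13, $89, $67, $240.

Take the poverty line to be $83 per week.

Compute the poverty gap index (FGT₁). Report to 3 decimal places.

0.265

Below z: $13, $59, $67 (q = 3 of N = 5).
Normalized shortfalls: (83−13)/83 = 0.8434; (83−59)/83 = 0.2892; (83−67)/83 = 0.1928.
Sum of shortfalls = 1.325301; P₁ averages over all N: 1.325301 / 5 = 0.265.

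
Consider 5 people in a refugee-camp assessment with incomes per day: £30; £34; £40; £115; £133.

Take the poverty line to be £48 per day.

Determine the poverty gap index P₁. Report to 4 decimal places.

Below z: £30, £34, £40 (q = 3 of N = 5).
Shortfall ratios: (48−30)/48 = 0.3750; (48−34)/48 = 0.2917; (48−40)/48 = 0.1667.
Σ = 0.833333. Dividing by the full population N = 5 gives P₁ = 0.1667.

0.1667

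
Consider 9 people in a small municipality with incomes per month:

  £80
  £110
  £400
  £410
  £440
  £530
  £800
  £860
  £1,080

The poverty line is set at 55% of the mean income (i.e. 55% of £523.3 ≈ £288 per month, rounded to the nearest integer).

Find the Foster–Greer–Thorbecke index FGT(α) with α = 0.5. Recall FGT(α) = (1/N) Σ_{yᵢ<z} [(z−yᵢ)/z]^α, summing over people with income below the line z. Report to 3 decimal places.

0.182

Poor units: £80, £110 (q = 2 of N = 9).
Normalized shortfalls: (288−80)/288 = 0.7222; (288−110)/288 = 0.6181.
Raised to α = 0.5: 0.84984; 0.78617.
Sum = 1.636002; FGT(0.5) = 1.636002 / 9 = 0.182.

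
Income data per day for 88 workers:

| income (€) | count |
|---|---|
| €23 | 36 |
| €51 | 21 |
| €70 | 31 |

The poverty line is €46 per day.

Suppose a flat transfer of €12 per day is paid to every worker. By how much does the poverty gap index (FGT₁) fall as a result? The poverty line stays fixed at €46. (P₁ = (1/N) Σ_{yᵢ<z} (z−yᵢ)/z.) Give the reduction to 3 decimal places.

0.107

Before: below the line — 36×€23; poverty gap index (FGT₁) = 0.20455.
After the €12 transfer: below the line — 36×€35; poverty gap index (FGT₁) = 0.09783.
Reduction = 0.20455 − 0.09783 = 0.107.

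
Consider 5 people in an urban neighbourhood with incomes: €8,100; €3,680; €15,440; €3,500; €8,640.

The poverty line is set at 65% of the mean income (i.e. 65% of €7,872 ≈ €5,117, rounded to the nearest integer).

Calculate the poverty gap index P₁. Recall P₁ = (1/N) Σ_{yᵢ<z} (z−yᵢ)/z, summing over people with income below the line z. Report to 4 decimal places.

0.1194

Poor units: €3,500, €3,680 (q = 2 of N = 5).
Normalized shortfalls: (5117−3500)/5117 = 0.3160; (5117−3680)/5117 = 0.2808.
Σ = 0.596834. Dividing by the full population N = 5 gives P₁ = 0.1194.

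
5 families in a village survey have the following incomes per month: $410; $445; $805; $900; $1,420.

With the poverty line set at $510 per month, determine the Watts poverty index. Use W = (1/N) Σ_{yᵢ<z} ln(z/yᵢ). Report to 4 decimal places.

0.0709

Poor units: $410, $445 (q = 2 of N = 5).
ln(z/y) terms: ln(510/410) = 0.2183; ln(510/445) = 0.1363.
W = 0.354590 / 5 = 0.0709.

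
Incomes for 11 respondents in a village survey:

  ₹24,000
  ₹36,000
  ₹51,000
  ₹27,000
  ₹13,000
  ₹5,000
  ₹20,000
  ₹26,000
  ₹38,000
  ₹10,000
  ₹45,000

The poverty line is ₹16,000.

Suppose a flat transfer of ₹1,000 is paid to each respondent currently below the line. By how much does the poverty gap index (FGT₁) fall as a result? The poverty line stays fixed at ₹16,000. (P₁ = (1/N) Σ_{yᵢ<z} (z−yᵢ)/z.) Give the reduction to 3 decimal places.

0.017

Before: below the line — ₹5,000, ₹10,000, ₹13,000; poverty gap index (FGT₁) = 0.11364.
After the ₹1,000 transfer: below the line — ₹6,000, ₹11,000, ₹14,000; poverty gap index (FGT₁) = 0.09659.
Reduction = 0.11364 − 0.09659 = 0.017.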